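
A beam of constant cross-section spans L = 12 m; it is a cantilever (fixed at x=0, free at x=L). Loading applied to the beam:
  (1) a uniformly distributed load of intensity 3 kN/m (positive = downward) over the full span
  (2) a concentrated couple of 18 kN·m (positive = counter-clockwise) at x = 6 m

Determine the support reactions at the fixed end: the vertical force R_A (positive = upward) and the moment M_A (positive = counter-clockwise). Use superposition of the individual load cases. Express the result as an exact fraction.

Load 1 — uniform load w=3 kN/m over full span:
  R_A = wL = 3·12 = 36 kN
  M_A = wL²/2 = 3·12²/2 = 216 kN·m
Load 2 — applied couple M₀=18 kN·m at a=6 m (b=L-a=6):
  R_A = 0 kN
  M_A = -M₀ = -18 kN·m
Superposition: R_A = 36 kN, M_A = 198 kN·m

R_A = 36 kN, M_A = 198 kN·m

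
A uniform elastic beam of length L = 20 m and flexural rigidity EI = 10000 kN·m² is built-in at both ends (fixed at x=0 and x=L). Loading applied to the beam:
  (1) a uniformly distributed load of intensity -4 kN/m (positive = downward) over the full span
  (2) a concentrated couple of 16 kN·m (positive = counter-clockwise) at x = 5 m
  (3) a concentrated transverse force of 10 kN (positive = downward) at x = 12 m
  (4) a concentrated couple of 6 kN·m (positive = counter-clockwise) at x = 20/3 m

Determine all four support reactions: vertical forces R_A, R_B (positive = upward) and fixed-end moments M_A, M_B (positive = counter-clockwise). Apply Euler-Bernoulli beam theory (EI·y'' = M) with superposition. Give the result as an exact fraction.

R_A = -1759/50 kN, M_A = -1757/15 kN·m, R_B = -1741/50 kN, M_B = 1673/15 kN·m

Load 1 — uniform load w=-4 kN/m over full span:
  R_A = wL/2 = (-4)·20/2 = -40 kN
  M_A = wL²/12 = (-4)·20²/12 = -400/3 kN·m
  R_B = wL/2 = (-4)·20/2 = -40 kN
  M_B = -wL²/12 = -(-4)·20²/12 = 400/3 kN·m
Load 2 — applied couple M₀=16 kN·m at a=5 m (b=L-a=15):
  R_A = 6M₀ab/L³ = 6·16·5·15/20³ = 9/10 kN
  M_A = M₀b(2a-b)/L² = 16·15·(2·5-15)/20² = -3 kN·m
  R_B = -6M₀ab/L³ = -6·16·5·15/20³ = -9/10 kN
  M_B = M₀a(2b-a)/L² = 16·5·(2·15-5)/20² = 5 kN·m
Load 3 — point force P=10 kN at a=12 m (b=L-a=8):
  R_A = Pb²(3a+b)/L³ = 10·8²·(3·12+8)/20³ = 88/25 kN
  M_A = Pab²/L² = 10·12·8²/20² = 96/5 kN·m
  R_B = Pa²(a+3b)/L³ = 10·12²·(12+3·8)/20³ = 162/25 kN
  M_B = -Pa²b/L² = -10·12²·8/20² = -144/5 kN·m
Load 4 — applied couple M₀=6 kN·m at a=20/3 m (b=L-a=40/3):
  R_A = 6M₀ab/L³ = 6·6·(20/3)·(40/3)/20³ = 2/5 kN
  M_A = M₀b(2a-b)/L² = 6·(40/3)·(2·(20/3)-(40/3))/20² = 0 kN·m
  R_B = -6M₀ab/L³ = -6·6·(20/3)·(40/3)/20³ = -2/5 kN
  M_B = M₀a(2b-a)/L² = 6·(20/3)·(2·(40/3)-(20/3))/20² = 2 kN·m
Superposition: R_A = -1759/50 kN, M_A = -1757/15 kN·m, R_B = -1741/50 kN, M_B = 1673/15 kN·m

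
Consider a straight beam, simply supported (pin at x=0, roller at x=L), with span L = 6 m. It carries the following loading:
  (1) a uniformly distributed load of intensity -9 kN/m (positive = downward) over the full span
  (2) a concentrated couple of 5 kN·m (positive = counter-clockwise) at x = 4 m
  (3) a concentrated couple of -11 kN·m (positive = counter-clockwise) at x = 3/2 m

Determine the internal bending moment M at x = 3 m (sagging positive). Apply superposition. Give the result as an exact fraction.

Load 1 — uniform load w=-9 kN/m over full span:
  M_1 = wx(L-x)/2 = (-9)·3·(6-3)/2 = -81/2 kN·m
Load 2 — applied couple M₀=5 kN·m at a=4 m (b=L-a=2):
  M_2 = M₀x/L  [x≤a] = 5·3/6 = 5/2 kN·m
Load 3 — applied couple M₀=-11 kN·m at a=3/2 m (b=L-a=9/2):
  M_3 = M₀x/L - M₀  [x>a] = (-11)·3/6 - (-11) = 11/2 kN·m
Superposition: M = Σ M_i = -65/2 kN·m ≈ -32.500000 kN·m

M(3) = -65/2 kN·m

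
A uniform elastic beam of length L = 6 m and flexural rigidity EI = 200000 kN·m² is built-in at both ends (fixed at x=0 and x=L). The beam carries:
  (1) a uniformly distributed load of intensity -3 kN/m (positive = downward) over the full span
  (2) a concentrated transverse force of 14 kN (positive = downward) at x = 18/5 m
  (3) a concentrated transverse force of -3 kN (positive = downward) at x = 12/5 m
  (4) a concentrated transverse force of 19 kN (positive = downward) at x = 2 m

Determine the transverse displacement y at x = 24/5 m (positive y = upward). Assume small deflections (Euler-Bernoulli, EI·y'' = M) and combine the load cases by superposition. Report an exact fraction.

Load 1 — uniform load w=-3 kN/m over full span:
  y_1 = -wx²(L-x)²/(24EI) = -(-3)·(24/5)²·(6-(24/5))²/(24·200000) = 81/3906250 m
Load 2 — point force P=14 kN at a=18/5 m (b=L-a=12/5):
  y_2 = -Pa²(L-x)²(3bL-(3b+a)(L-x))/(6L³EI)  [x>a] = -14·(18/5)²·(6-(24/5))²·(3·(12/5)·6-(3·(12/5)+(18/5))·(6-(24/5)))/(6·6³·200000) = -11907/390625000 m
Load 3 — point force P=-3 kN at a=12/5 m (b=L-a=18/5):
  y_3 = -Pa²(L-x)²(3bL-(3b+a)(L-x))/(6L³EI)  [x>a] = -(-3)·(12/5)²·(6-(24/5))²·(3·(18/5)·6-(3·(18/5)+(12/5))·(6-(24/5)))/(6·6³·200000) = 459/97656250 m
Load 4 — point force P=19 kN at a=2 m (b=L-a=4):
  y_4 = -Pa²(L-x)²(3bL-(3b+a)(L-x))/(6L³EI)  [x>a] = -19·2²·(6-(24/5))²·(3·4·6-(3·4+2)·(6-(24/5)))/(6·6³·200000) = -437/18750000 m
Superposition: y = Σ y_i = -66451/2343750000 m ≈ -0.000028 m

y(24/5) = -66451/2343750000 m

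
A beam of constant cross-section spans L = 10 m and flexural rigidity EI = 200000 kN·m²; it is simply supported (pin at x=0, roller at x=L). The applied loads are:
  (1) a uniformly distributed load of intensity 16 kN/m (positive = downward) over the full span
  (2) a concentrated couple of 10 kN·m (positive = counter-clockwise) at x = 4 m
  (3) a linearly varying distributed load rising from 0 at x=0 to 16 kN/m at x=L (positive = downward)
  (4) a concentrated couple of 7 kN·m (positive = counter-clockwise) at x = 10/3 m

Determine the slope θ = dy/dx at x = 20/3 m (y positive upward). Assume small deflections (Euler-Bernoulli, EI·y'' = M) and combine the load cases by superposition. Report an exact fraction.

θ(20/3) = 112699/48600000 rad

Load 1 — uniform load w=16 kN/m over full span:
  θ_1 = -w(L³-6Lx²+4x³)/(24EI) = -16·(10³-6·10·(20/3)²+4·(20/3)³)/(24·200000) = 13/8100 rad
Load 2 — applied couple M₀=10 kN·m at a=4 m (b=L-a=6):
  θ_2 = (M₀x²/(2L)-M₀(x-a)+C₁)/EI  [x>a] with C₁=M₀(3b²-L²)/(6L)=4/3 = (10·(20/3)²/(2·10)-10·((20/3)-4)+(4/3))/200000 = -7/450000 rad
Load 3 — triangular load w₀=16 kN/m (0→w₀ over full span):
  θ_3 = -w₀(7L⁴-30L²x²+15x⁴)/(360LEI) = -16·(7·10⁴-30·10²·(20/3)²+15·(20/3)⁴)/(360·10·200000) = 91/121500 rad
Load 4 — applied couple M₀=7 kN·m at a=10/3 m (b=L-a=20/3):
  θ_4 = (M₀x²/(2L)-M₀(x-a)+C₁)/EI  [x>a] with C₁=M₀(3b²-L²)/(6L)=35/9 = (7·(20/3)²/(2·10)-7·((20/3)-(10/3))+(35/9))/200000 = -7/360000 rad
Superposition: θ = Σ θ_i = 112699/48600000 rad ≈ 0.002319 rad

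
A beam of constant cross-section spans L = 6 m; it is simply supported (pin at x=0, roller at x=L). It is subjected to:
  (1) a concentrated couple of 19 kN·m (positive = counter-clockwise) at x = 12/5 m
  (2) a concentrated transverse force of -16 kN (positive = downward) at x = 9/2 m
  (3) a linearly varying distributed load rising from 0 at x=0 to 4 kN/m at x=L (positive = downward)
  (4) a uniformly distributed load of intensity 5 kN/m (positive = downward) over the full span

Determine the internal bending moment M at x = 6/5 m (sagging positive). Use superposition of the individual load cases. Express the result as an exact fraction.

M(6/5) = 2251/125 kN·m

Load 1 — applied couple M₀=19 kN·m at a=12/5 m (b=L-a=18/5):
  M_1 = M₀x/L  [x≤a] = 19·(6/5)/6 = 19/5 kN·m
Load 2 — point force P=-16 kN at a=9/2 m (b=L-a=3/2):
  M_2 = Pbx/L  [x≤a] = (-16)·(3/2)·(6/5)/6 = -24/5 kN·m
Load 3 — triangular load w₀=4 kN/m (0→w₀ over full span):
  M_3 = w₀Lx/6 - w₀x³/(6L) = 4·6·(6/5)/6 - 4·(6/5)³/(6·6) = 576/125 kN·m
Load 4 — uniform load w=5 kN/m over full span:
  M_4 = wx(L-x)/2 = 5·(6/5)·(6-(6/5))/2 = 72/5 kN·m
Superposition: M = Σ M_i = 2251/125 kN·m ≈ 18.008000 kN·m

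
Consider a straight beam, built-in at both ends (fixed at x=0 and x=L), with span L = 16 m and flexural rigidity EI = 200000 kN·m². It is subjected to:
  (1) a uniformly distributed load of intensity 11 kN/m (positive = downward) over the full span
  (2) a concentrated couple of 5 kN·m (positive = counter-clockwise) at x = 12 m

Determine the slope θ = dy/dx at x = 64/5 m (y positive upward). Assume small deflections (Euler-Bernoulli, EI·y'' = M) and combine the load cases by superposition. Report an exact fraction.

θ(64/5) = 5707/3125000 rad

Load 1 — uniform load w=11 kN/m over full span:
  θ_1 = -wx(L-x)(L-2x)/(12EI) = -11·(64/5)·(16-(64/5))·(16-2·(64/5))/(12·200000) = 704/390625 rad
Load 2 — applied couple M₀=5 kN·m at a=12 m (b=L-a=4):
  θ_2 = (R_Ax²/2 - M_Ax - M₀(x-a))/EI  [x>a] with R_A=45/128, M_A=25/16 = ((45/128)·(64/5)²/2 - (25/16)·(64/5) - 5·((64/5)-12))/200000 = 3/125000 rad
Superposition: θ = Σ θ_i = 5707/3125000 rad ≈ 0.001826 rad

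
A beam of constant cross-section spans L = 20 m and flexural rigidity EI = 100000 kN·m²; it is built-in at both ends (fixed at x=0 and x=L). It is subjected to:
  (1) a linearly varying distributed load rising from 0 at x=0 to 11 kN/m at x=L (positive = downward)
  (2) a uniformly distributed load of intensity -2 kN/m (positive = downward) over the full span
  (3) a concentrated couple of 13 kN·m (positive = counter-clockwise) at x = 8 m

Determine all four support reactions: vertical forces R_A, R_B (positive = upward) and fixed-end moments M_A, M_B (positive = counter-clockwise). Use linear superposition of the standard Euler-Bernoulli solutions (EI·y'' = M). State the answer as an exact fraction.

Load 1 — triangular load w₀=11 kN/m (0→w₀ over full span):
  R_A = 3w₀L/20 = 3·11·20/20 = 33 kN
  M_A = w₀L²/30 = 11·20²/30 = 440/3 kN·m
  R_B = 7w₀L/20 = 7·11·20/20 = 77 kN
  M_B = -w₀L²/20 = -11·20²/20 = -220 kN·m
Load 2 — uniform load w=-2 kN/m over full span:
  R_A = wL/2 = (-2)·20/2 = -20 kN
  M_A = wL²/12 = (-2)·20²/12 = -200/3 kN·m
  R_B = wL/2 = (-2)·20/2 = -20 kN
  M_B = -wL²/12 = -(-2)·20²/12 = 200/3 kN·m
Load 3 — applied couple M₀=13 kN·m at a=8 m (b=L-a=12):
  R_A = 6M₀ab/L³ = 6·13·8·12/20³ = 117/125 kN
  M_A = M₀b(2a-b)/L² = 13·12·(2·8-12)/20² = 39/25 kN·m
  R_B = -6M₀ab/L³ = -6·13·8·12/20³ = -117/125 kN
  M_B = M₀a(2b-a)/L² = 13·8·(2·12-8)/20² = 104/25 kN·m
Superposition: R_A = 1742/125 kN, M_A = 2039/25 kN·m, R_B = 7008/125 kN, M_B = -11188/75 kN·m

R_A = 1742/125 kN, M_A = 2039/25 kN·m, R_B = 7008/125 kN, M_B = -11188/75 kN·m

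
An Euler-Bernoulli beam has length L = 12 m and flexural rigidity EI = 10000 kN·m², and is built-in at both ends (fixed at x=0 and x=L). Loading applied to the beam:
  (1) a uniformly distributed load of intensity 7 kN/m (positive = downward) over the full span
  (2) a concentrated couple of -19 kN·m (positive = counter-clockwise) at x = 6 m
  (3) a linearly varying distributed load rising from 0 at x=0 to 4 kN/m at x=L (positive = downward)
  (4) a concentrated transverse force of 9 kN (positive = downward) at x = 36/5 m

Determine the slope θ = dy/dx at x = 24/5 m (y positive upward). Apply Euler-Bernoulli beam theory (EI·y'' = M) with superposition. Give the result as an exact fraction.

Load 1 — uniform load w=7 kN/m over full span:
  θ_1 = -wx(L-x)(L-2x)/(12EI) = -7·(24/5)·(12-(24/5))·(12-2·(24/5))/(12·10000) = -378/78125 rad
Load 2 — applied couple M₀=-19 kN·m at a=6 m (b=L-a=6):
  θ_2 = (R_Ax²/2 - M_Ax)/EI  [x≤a] with R_A=-19/8, M_A=-19/4 = ((-19/8)·(24/5)²/2 - (-19/4)·(24/5))/10000 = -57/125000 rad
Load 3 — triangular load w₀=4 kN/m (0→w₀ over full span):
  θ_3 = -w₀(2x(L-x)(L-2x)(x+2L)+x²(L-x)²)/(120LEI) = -4·(2·(24/5)·(12-(24/5))·(12-2·(24/5))·((24/5)+2·12)+(24/5)²·(12-(24/5))²)/(120·12·10000) = -648/390625 rad
Load 4 — point force P=9 kN at a=36/5 m (b=L-a=24/5):
  θ_4 = -Pb²x(2aL-(3a+b)x)/(2L³EI)  [x≤a] = -9·(24/5)²·(24/5)·(2·(36/5)·12-(3·(36/5)+(24/5))·(24/5))/(2·12³·10000) = -2592/1953125 rad
Superposition: θ = Σ θ_i = -129381/15625000 rad ≈ -0.008280 rad

θ(24/5) = -129381/15625000 rad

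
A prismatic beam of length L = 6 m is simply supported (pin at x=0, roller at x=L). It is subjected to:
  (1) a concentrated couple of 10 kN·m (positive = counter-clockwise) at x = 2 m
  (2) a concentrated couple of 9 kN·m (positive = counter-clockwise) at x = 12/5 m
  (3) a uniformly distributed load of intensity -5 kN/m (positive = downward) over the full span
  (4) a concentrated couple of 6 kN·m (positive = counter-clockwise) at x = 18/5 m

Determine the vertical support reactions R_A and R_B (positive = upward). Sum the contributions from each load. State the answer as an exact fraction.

Load 1 — applied couple M₀=10 kN·m at a=2 m (b=L-a=4):
  R_A = M₀/L = 10/6 = 5/3 kN
  R_B = -M₀/L = -10/6 = -5/3 kN
Load 2 — applied couple M₀=9 kN·m at a=12/5 m (b=L-a=18/5):
  R_A = M₀/L = 9/6 = 3/2 kN
  R_B = -M₀/L = -9/6 = -3/2 kN
Load 3 — uniform load w=-5 kN/m over full span:
  R_A = wL/2 = (-5)·6/2 = -15 kN
  R_B = wL/2 = (-5)·6/2 = -15 kN
Load 4 — applied couple M₀=6 kN·m at a=18/5 m (b=L-a=12/5):
  R_A = M₀/L = 6/6 = 1 kN
  R_B = -M₀/L = -6/6 = -1 kN
Superposition: R_A = -65/6 kN, R_B = -115/6 kN

R_A = -65/6 kN, R_B = -115/6 kN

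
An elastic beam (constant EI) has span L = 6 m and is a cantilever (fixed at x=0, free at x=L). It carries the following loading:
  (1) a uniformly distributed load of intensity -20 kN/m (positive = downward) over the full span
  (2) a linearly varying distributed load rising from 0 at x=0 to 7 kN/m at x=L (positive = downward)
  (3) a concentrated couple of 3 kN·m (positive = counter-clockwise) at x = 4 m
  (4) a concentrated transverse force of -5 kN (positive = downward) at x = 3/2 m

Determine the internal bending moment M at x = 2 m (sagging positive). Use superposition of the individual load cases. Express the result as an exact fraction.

M(2) = 1075/9 kN·m

Load 1 — uniform load w=-20 kN/m over full span:
  M_1 = -w(L-x)²/2 = -(-20)·(6-2)²/2 = 160 kN·m
Load 2 — triangular load w₀=7 kN/m (0→w₀ over full span):
  M_2 = w₀Lx/2 - w₀L²/3 - w₀x³/(6L) = 7·6·2/2 - 7·6²/3 - 7·2³/(6·6) = -392/9 kN·m
Load 3 — applied couple M₀=3 kN·m at a=4 m (b=L-a=2):
  M_3 = M₀  [x≤a] = 3 = 3 kN·m
Load 4 — point force P=-5 kN at a=3/2 m (b=L-a=9/2):
  M_4 = 0  [x>a] = 0 kN·m
Superposition: M = Σ M_i = 1075/9 kN·m ≈ 119.444444 kN·m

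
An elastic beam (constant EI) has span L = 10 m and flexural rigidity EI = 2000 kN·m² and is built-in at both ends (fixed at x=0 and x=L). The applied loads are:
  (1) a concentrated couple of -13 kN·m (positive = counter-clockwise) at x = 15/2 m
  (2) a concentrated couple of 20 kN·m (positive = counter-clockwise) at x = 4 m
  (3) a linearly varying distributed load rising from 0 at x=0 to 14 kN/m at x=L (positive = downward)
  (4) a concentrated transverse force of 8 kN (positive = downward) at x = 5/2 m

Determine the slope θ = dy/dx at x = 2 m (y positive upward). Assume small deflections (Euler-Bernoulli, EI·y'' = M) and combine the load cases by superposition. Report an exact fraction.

θ(2) = -4133/150000 rad

Load 1 — applied couple M₀=-13 kN·m at a=15/2 m (b=L-a=5/2):
  θ_1 = (R_Ax²/2 - M_Ax)/EI  [x≤a] with R_A=-117/80, M_A=-65/16 = ((-117/80)·2²/2 - (-65/16)·2)/2000 = 13/5000 rad
Load 2 — applied couple M₀=20 kN·m at a=4 m (b=L-a=6):
  θ_2 = (R_Ax²/2 - M_Ax)/EI  [x≤a] with R_A=72/25, M_A=12/5 = ((72/25)·2²/2 - (12/5)·2)/2000 = 3/6250 rad
Load 3 — triangular load w₀=14 kN/m (0→w₀ over full span):
  θ_3 = -w₀(2x(L-x)(L-2x)(x+2L)+x²(L-x)²)/(120LEI) = -14·(2·2·(10-2)·(10-2·2)·(2+2·10)+2²·(10-2)²)/(120·10·2000) = -49/1875 rad
Load 4 — point force P=8 kN at a=5/2 m (b=L-a=15/2):
  θ_4 = -Pb²x(2aL-(3a+b)x)/(2L³EI)  [x≤a] = -8·(15/2)²·2·(2·(5/2)·10-(3·(5/2)+(15/2))·2)/(2·10³·2000) = -9/2000 rad
Superposition: θ = Σ θ_i = -4133/150000 rad ≈ -0.027553 rad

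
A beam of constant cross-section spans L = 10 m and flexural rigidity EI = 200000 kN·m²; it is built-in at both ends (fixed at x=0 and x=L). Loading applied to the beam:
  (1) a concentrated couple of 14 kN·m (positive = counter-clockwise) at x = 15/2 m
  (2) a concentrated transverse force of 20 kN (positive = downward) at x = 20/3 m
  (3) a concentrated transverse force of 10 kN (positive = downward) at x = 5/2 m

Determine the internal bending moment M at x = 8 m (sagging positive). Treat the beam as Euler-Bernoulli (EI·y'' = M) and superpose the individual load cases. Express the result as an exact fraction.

M(8) = -587/80 kN·m

Load 1 — applied couple M₀=14 kN·m at a=15/2 m (b=L-a=5/2):
  M_1 = R_Ax - M_A - M₀  [x>a] with R_A=63/40, M_A=35/8 = (63/40)·8 - (35/8) - 14 = -231/40 kN·m
Load 2 — point force P=20 kN at a=20/3 m (b=L-a=10/3):
  M_2 = Pa²(a+3b)(L-x)/L³ - Pa²b/L²  [x>a] = 20·(20/3)²·((20/3)+3·(10/3))·(10-8)/10³ - 20·(20/3)²·(10/3)/10² = 0 kN·m
Load 3 — point force P=10 kN at a=5/2 m (b=L-a=15/2):
  M_3 = Pa²(a+3b)(L-x)/L³ - Pa²b/L²  [x>a] = 10·(5/2)²·((5/2)+3·(15/2))·(10-8)/10³ - 10·(5/2)²·(15/2)/10² = -25/16 kN·m
Superposition: M = Σ M_i = -587/80 kN·m ≈ -7.337500 kN·m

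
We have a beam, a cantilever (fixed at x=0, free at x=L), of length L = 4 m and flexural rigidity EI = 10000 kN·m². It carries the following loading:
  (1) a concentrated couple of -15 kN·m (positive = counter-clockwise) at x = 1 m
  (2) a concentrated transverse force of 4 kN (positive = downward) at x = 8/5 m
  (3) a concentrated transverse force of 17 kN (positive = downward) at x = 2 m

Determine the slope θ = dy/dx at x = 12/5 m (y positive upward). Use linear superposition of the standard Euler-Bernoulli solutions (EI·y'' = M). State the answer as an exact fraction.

θ(12/5) = -1353/250000 rad

Load 1 — applied couple M₀=-15 kN·m at a=1 m (b=L-a=3):
  θ_1 = M₀a/EI  [x>a] = (-15)·1/10000 = -3/2000 rad
Load 2 — point force P=4 kN at a=8/5 m (b=L-a=12/5):
  θ_2 = -Pa²/(2EI)  [x>a] = -4·(8/5)²/(2·10000) = -8/15625 rad
Load 3 — point force P=17 kN at a=2 m (b=L-a=2):
  θ_3 = -Pa²/(2EI)  [x>a] = -17·2²/(2·10000) = -17/5000 rad
Superposition: θ = Σ θ_i = -1353/250000 rad ≈ -0.005412 rad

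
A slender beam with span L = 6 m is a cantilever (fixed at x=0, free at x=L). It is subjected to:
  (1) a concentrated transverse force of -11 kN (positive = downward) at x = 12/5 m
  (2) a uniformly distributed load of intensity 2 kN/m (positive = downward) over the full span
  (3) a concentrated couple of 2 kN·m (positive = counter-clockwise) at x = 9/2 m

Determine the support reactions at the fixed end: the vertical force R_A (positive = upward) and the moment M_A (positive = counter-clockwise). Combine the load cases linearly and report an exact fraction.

Load 1 — point force P=-11 kN at a=12/5 m (b=L-a=18/5):
  R_A = P = (-11) = -11 kN
  M_A = Pa = (-11)·(12/5) = -132/5 kN·m
Load 2 — uniform load w=2 kN/m over full span:
  R_A = wL = 2·6 = 12 kN
  M_A = wL²/2 = 2·6²/2 = 36 kN·m
Load 3 — applied couple M₀=2 kN·m at a=9/2 m (b=L-a=3/2):
  R_A = 0 kN
  M_A = -M₀ = -2 kN·m
Superposition: R_A = 1 kN, M_A = 38/5 kN·m

R_A = 1 kN, M_A = 38/5 kN·m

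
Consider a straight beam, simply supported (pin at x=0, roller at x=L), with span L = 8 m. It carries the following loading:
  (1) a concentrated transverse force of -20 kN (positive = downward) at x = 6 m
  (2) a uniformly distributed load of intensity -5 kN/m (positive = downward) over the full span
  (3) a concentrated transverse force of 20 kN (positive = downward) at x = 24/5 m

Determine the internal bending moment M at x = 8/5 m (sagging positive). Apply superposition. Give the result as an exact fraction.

M(8/5) = -104/5 kN·m

Load 1 — point force P=-20 kN at a=6 m (b=L-a=2):
  M_1 = Pbx/L  [x≤a] = (-20)·2·(8/5)/8 = -8 kN·m
Load 2 — uniform load w=-5 kN/m over full span:
  M_2 = wx(L-x)/2 = (-5)·(8/5)·(8-(8/5))/2 = -128/5 kN·m
Load 3 — point force P=20 kN at a=24/5 m (b=L-a=16/5):
  M_3 = Pbx/L  [x≤a] = 20·(16/5)·(8/5)/8 = 64/5 kN·m
Superposition: M = Σ M_i = -104/5 kN·m ≈ -20.800000 kN·m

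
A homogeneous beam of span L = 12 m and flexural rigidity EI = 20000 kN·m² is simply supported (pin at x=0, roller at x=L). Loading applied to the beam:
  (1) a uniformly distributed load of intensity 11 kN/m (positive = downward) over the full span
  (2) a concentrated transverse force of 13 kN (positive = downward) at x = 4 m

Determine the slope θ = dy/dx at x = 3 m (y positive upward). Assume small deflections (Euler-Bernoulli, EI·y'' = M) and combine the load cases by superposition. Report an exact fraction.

θ(3) = -11179/360000 rad

Load 1 — uniform load w=11 kN/m over full span:
  θ_1 = -w(L³-6Lx²+4x³)/(24EI) = -11·(12³-6·12·3²+4·3³)/(24·20000) = -1089/40000 rad
Load 2 — point force P=13 kN at a=4 m (b=L-a=8):
  θ_2 = -Pb(L²-b²-3x²)/(6LEI)  [x≤a] = -13·8·(12²-8²-3·3²)/(6·12·20000) = -689/180000 rad
Superposition: θ = Σ θ_i = -11179/360000 rad ≈ -0.031053 rad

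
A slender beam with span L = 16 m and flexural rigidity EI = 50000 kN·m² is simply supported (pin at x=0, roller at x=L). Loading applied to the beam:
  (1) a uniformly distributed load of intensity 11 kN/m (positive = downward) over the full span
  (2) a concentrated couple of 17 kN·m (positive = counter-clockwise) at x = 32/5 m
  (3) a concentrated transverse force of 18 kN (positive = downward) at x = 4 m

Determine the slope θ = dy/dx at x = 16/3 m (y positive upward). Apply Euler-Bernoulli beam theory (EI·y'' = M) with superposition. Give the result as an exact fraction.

θ(16/3) = -486589/25312500 rad

Load 1 — uniform load w=11 kN/m over full span:
  θ_1 = -w(L³-6Lx²+4x³)/(24EI) = -11·(16³-6·16·(16/3)²+4·(16/3)³)/(24·50000) = -4576/253125 rad
Load 2 — applied couple M₀=17 kN·m at a=32/5 m (b=L-a=48/5):
  θ_2 = (M₀x²/(2L)+C₁)/EI  [x≤a] with C₁=M₀(3b²-L²)/(6L)=272/75 = (17·(16/3)²/(2·16)+(272/75))/50000 = 527/1406250 rad
Load 3 — point force P=18 kN at a=4 m (b=L-a=12):
  θ_3 = -Pa(2L²-6Lx+3x²+a²)/(6LEI)  [x>a] = -18·4·(2·16²-6·16·(16/3)+3·(16/3)²+4²)/(6·16·50000) = -19/12500 rad
Superposition: θ = Σ θ_i = -486589/25312500 rad ≈ -0.019223 rad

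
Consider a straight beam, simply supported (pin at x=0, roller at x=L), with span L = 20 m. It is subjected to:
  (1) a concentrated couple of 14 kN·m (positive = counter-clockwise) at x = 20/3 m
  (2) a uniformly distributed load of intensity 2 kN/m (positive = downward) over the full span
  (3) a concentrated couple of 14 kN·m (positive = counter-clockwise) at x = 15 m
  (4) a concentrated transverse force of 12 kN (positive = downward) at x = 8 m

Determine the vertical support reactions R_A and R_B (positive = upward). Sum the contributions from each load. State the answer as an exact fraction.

Load 1 — applied couple M₀=14 kN·m at a=20/3 m (b=L-a=40/3):
  R_A = M₀/L = 14/20 = 7/10 kN
  R_B = -M₀/L = -14/20 = -7/10 kN
Load 2 — uniform load w=2 kN/m over full span:
  R_A = wL/2 = 2·20/2 = 20 kN
  R_B = wL/2 = 2·20/2 = 20 kN
Load 3 — applied couple M₀=14 kN·m at a=15 m (b=L-a=5):
  R_A = M₀/L = 14/20 = 7/10 kN
  R_B = -M₀/L = -14/20 = -7/10 kN
Load 4 — point force P=12 kN at a=8 m (b=L-a=12):
  R_A = Pb/L = 12·12/20 = 36/5 kN
  R_B = Pa/L = 12·8/20 = 24/5 kN
Superposition: R_A = 143/5 kN, R_B = 117/5 kN

R_A = 143/5 kN, R_B = 117/5 kN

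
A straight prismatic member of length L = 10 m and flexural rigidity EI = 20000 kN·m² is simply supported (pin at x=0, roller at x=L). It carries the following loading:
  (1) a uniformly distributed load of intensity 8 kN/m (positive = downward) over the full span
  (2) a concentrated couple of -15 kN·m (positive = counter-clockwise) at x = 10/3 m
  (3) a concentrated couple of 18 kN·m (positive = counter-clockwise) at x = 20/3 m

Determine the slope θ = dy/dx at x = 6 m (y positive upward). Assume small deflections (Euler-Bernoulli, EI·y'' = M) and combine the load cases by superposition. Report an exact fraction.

Load 1 — uniform load w=8 kN/m over full span:
  θ_1 = -w(L³-6Lx²+4x³)/(24EI) = -8·(10³-6·10·6²+4·6³)/(24·20000) = 37/7500 rad
Load 2 — applied couple M₀=-15 kN·m at a=10/3 m (b=L-a=20/3):
  θ_2 = (M₀x²/(2L)-M₀(x-a)+C₁)/EI  [x>a] with C₁=M₀(3b²-L²)/(6L)=-25/3 = ((-15)·6²/(2·10)-(-15)·(6-(10/3))+(-25/3))/20000 = 7/30000 rad
Load 3 — applied couple M₀=18 kN·m at a=20/3 m (b=L-a=10/3):
  θ_3 = (M₀x²/(2L)+C₁)/EI  [x≤a] with C₁=M₀(3b²-L²)/(6L)=-20 = (18·6²/(2·10)+(-20))/20000 = 31/50000 rad
Superposition: θ = Σ θ_i = 217/37500 rad ≈ 0.005787 rad

θ(6) = 217/37500 rad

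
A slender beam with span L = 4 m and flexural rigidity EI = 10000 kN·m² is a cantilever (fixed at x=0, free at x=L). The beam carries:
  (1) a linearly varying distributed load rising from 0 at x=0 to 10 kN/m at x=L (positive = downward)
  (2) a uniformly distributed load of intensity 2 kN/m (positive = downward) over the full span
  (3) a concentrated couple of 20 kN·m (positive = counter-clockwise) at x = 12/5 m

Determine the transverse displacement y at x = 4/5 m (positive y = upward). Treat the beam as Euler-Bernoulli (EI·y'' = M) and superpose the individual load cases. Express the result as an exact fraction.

y(4/5) = -7874/5859375 m

Load 1 — triangular load w₀=10 kN/m (0→w₀ over full span):
  y_1 = (w₀Lx³/12-w₀L²x²/6-w₀x⁵/(120L))/EI = (10·4·(4/5)³/12-10·4²·(4/5)²/6-10·(4/5)⁵/(120·4))/10000 = -9004/5859375 m
Load 2 — uniform load w=2 kN/m over full span:
  y_2 = -wx²(x²-4Lx+6L²)/(24EI) = -2·(4/5)²·((4/5)²-4·4·(4/5)+6·4²)/(24·10000) = -524/1171875 m
Load 3 — applied couple M₀=20 kN·m at a=12/5 m (b=L-a=8/5):
  y_3 = M₀x²/(2EI)  [x≤a] = 20·(4/5)²/(2·10000) = 2/3125 m
Superposition: y = Σ y_i = -7874/5859375 m ≈ -0.001344 m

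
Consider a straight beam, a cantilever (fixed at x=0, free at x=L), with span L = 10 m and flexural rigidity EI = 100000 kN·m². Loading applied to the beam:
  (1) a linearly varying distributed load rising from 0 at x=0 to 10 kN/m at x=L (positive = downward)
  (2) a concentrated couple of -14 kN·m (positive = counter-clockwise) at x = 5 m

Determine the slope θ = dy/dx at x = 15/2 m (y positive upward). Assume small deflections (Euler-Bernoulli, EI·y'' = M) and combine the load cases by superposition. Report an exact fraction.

Load 1 — triangular load w₀=10 kN/m (0→w₀ over full span):
  θ_1 = (w₀Lx²/4-w₀L²x/3-w₀x⁴/(24L))/EI = (10·10·(15/2)²/4-10·10²·(15/2)/3-10·(15/2)⁴/(24·10))/100000 = -251/20480 rad
Load 2 — applied couple M₀=-14 kN·m at a=5 m (b=L-a=5):
  θ_2 = M₀a/EI  [x>a] = (-14)·5/100000 = -7/10000 rad
Superposition: θ = Σ θ_i = -33167/2560000 rad ≈ -0.012956 rad

θ(15/2) = -33167/2560000 rad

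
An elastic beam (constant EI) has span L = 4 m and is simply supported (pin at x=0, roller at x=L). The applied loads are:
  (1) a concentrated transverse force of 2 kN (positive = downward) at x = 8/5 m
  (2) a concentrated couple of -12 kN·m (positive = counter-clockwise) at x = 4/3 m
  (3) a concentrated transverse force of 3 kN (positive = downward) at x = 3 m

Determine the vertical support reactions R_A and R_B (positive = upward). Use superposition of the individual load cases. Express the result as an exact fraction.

Load 1 — point force P=2 kN at a=8/5 m (b=L-a=12/5):
  R_A = Pb/L = 2·(12/5)/4 = 6/5 kN
  R_B = Pa/L = 2·(8/5)/4 = 4/5 kN
Load 2 — applied couple M₀=-12 kN·m at a=4/3 m (b=L-a=8/3):
  R_A = M₀/L = (-12)/4 = -3 kN
  R_B = -M₀/L = -(-12)/4 = 3 kN
Load 3 — point force P=3 kN at a=3 m (b=L-a=1):
  R_A = Pb/L = 3·1/4 = 3/4 kN
  R_B = Pa/L = 3·3/4 = 9/4 kN
Superposition: R_A = -21/20 kN, R_B = 121/20 kN

R_A = -21/20 kN, R_B = 121/20 kN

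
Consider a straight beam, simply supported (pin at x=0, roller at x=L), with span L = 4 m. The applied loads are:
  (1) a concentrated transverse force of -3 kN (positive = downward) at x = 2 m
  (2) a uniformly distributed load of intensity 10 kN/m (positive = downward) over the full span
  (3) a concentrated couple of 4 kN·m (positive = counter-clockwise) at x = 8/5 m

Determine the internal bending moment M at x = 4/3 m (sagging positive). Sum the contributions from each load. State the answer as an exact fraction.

Load 1 — point force P=-3 kN at a=2 m (b=L-a=2):
  M_1 = Pbx/L  [x≤a] = (-3)·2·(4/3)/4 = -2 kN·m
Load 2 — uniform load w=10 kN/m over full span:
  M_2 = wx(L-x)/2 = 10·(4/3)·(4-(4/3))/2 = 160/9 kN·m
Load 3 — applied couple M₀=4 kN·m at a=8/5 m (b=L-a=12/5):
  M_3 = M₀x/L  [x≤a] = 4·(4/3)/4 = 4/3 kN·m
Superposition: M = Σ M_i = 154/9 kN·m ≈ 17.111111 kN·m

M(4/3) = 154/9 kN·m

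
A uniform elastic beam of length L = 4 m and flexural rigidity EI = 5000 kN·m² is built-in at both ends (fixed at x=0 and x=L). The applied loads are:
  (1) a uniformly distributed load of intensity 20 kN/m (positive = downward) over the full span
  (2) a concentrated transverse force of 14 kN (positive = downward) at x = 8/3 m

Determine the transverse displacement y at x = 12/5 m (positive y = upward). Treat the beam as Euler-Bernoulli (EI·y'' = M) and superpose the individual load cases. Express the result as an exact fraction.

y(12/5) = -248/78125 m

Load 1 — uniform load w=20 kN/m over full span:
  y_1 = -wx²(L-x)²/(24EI) = -20·(12/5)²·(4-(12/5))²/(24·5000) = -192/78125 m
Load 2 — point force P=14 kN at a=8/3 m (b=L-a=4/3):
  y_2 = -Pb²x²(3aL-(3a+b)x)/(6L³EI)  [x≤a] = -14·(4/3)²·(12/5)²·(3·(8/3)·4-(3·(8/3)+(4/3))·(12/5))/(6·4³·5000) = -56/78125 m
Superposition: y = Σ y_i = -248/78125 m ≈ -0.003174 m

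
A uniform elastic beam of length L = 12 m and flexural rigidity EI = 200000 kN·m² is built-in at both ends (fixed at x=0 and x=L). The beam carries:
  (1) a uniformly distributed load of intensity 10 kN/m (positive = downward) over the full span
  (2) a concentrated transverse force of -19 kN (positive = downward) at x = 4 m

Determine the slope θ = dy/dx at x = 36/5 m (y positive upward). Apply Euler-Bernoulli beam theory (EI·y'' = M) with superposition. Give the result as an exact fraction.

Load 1 — uniform load w=10 kN/m over full span:
  θ_1 = -wx(L-x)(L-2x)/(12EI) = -10·(36/5)·(12-(36/5))·(12-2·(36/5))/(12·200000) = 27/78125 rad
Load 2 — point force P=-19 kN at a=4 m (b=L-a=8):
  θ_2 = Pa²(L-x)(2bL-(3b+a)(L-x))/(2L³EI)  [x>a] = (-19)·4²·(12-(36/5))·(2·8·12-(3·8+4)·(12-(36/5)))/(2·12³·200000) = -19/156250 rad
Superposition: θ = Σ θ_i = 7/31250 rad ≈ 0.000224 rad

θ(36/5) = 7/31250 rad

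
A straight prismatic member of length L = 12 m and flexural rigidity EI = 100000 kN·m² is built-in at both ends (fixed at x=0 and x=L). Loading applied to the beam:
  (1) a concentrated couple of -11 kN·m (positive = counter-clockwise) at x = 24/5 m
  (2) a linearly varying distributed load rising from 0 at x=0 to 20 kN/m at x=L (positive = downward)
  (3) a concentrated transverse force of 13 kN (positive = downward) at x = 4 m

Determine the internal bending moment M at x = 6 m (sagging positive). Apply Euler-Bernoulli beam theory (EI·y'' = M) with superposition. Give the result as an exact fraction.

M(6) = 1096/15 kN·m

Load 1 — applied couple M₀=-11 kN·m at a=24/5 m (b=L-a=36/5):
  M_1 = R_Ax - M_A - M₀  [x>a] with R_A=-33/25, M_A=-33/25 = (-33/25)·6 - (-33/25) - (-11) = 22/5 kN·m
Load 2 — triangular load w₀=20 kN/m (0→w₀ over full span):
  M_2 = 3w₀Lx/20 - w₀L²/30 - w₀x³/(6L) = 3·20·12·6/20 - 20·12²/30 - 20·6³/(6·12) = 60 kN·m
Load 3 — point force P=13 kN at a=4 m (b=L-a=8):
  M_3 = Pa²(a+3b)(L-x)/L³ - Pa²b/L²  [x>a] = 13·4²·(4+3·8)·(12-6)/12³ - 13·4²·8/12² = 26/3 kN·m
Superposition: M = Σ M_i = 1096/15 kN·m ≈ 73.066667 kN·m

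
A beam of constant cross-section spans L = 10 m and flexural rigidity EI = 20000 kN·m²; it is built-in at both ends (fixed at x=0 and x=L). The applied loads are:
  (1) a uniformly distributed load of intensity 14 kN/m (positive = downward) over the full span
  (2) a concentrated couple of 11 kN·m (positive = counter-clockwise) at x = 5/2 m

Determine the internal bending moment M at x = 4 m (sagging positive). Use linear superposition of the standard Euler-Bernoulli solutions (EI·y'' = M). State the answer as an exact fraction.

M(4) = 11363/240 kN·m

Load 1 — uniform load w=14 kN/m over full span:
  M_1 = wLx/2 - wL²/12 - wx²/2 = 14·10·4/2 - 14·10²/12 - 14·4²/2 = 154/3 kN·m
Load 2 — applied couple M₀=11 kN·m at a=5/2 m (b=L-a=15/2):
  M_2 = R_Ax - M_A - M₀  [x>a] with R_A=99/80, M_A=-33/16 = (99/80)·4 - (-33/16) - 11 = -319/80 kN·m
Superposition: M = Σ M_i = 11363/240 kN·m ≈ 47.345833 kN·m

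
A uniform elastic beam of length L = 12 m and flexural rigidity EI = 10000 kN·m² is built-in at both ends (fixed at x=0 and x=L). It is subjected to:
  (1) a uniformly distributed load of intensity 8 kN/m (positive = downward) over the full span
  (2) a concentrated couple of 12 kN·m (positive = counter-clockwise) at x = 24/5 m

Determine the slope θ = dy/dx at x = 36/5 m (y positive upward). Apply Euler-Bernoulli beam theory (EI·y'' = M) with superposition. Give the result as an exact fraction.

θ(36/5) = 2088/390625 rad

Load 1 — uniform load w=8 kN/m over full span:
  θ_1 = -wx(L-x)(L-2x)/(12EI) = -8·(36/5)·(12-(36/5))·(12-2·(36/5))/(12·10000) = 432/78125 rad
Load 2 — applied couple M₀=12 kN·m at a=24/5 m (b=L-a=36/5):
  θ_2 = (R_Ax²/2 - M_Ax - M₀(x-a))/EI  [x>a] with R_A=36/25, M_A=36/25 = ((36/25)·(36/5)²/2 - (36/25)·(36/5) - 12·((36/5)-(24/5)))/10000 = -72/390625 rad
Superposition: θ = Σ θ_i = 2088/390625 rad ≈ 0.005345 rad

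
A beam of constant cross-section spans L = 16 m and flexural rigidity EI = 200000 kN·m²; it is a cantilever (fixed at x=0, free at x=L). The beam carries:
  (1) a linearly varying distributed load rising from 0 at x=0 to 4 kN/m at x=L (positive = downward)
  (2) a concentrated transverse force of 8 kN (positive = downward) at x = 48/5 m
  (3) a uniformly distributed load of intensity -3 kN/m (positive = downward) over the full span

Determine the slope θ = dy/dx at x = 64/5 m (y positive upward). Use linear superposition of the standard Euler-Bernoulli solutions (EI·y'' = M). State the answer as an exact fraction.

θ(64/5) = -10672/5859375 rad

Load 1 — triangular load w₀=4 kN/m (0→w₀ over full span):
  θ_1 = (w₀Lx²/4-w₀L²x/3-w₀x⁴/(24L))/EI = (4·16·(64/5)²/4-4·16²·(64/5)/3-4·(64/5)⁴/(24·16))/200000 = -59392/5859375 rad
Load 2 — point force P=8 kN at a=48/5 m (b=L-a=32/5):
  θ_2 = -Pa²/(2EI)  [x>a] = -8·(48/5)²/(2·200000) = -144/78125 rad
Load 3 — uniform load w=-3 kN/m over full span:
  θ_3 = -wx(x²-3Lx+3L²)/(6EI) = -(-3)·(64/5)·((64/5)²-3·16·(64/5)+3·16²)/(6·200000) = 3968/390625 rad
Superposition: θ = Σ θ_i = -10672/5859375 rad ≈ -0.001821 rad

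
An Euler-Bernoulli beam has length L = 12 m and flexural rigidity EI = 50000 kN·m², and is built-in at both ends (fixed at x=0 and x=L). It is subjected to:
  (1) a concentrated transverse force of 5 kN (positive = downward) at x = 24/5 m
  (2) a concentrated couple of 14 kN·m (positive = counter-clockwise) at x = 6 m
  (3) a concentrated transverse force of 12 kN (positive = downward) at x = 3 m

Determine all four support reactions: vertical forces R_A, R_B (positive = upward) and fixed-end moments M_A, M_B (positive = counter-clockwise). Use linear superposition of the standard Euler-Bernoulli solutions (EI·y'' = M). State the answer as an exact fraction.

Load 1 — point force P=5 kN at a=24/5 m (b=L-a=36/5):
  R_A = Pb²(3a+b)/L³ = 5·(36/5)²·(3·(24/5)+(36/5))/12³ = 81/25 kN
  M_A = Pab²/L² = 5·(24/5)·(36/5)²/12² = 216/25 kN·m
  R_B = Pa²(a+3b)/L³ = 5·(24/5)²·((24/5)+3·(36/5))/12³ = 44/25 kN
  M_B = -Pa²b/L² = -5·(24/5)²·(36/5)/12² = -144/25 kN·m
Load 2 — applied couple M₀=14 kN·m at a=6 m (b=L-a=6):
  R_A = 6M₀ab/L³ = 6·14·6·6/12³ = 7/4 kN
  M_A = M₀b(2a-b)/L² = 14·6·(2·6-6)/12² = 7/2 kN·m
  R_B = -6M₀ab/L³ = -6·14·6·6/12³ = -7/4 kN
  M_B = M₀a(2b-a)/L² = 14·6·(2·6-6)/12² = 7/2 kN·m
Load 3 — point force P=12 kN at a=3 m (b=L-a=9):
  R_A = Pb²(3a+b)/L³ = 12·9²·(3·3+9)/12³ = 81/8 kN
  M_A = Pab²/L² = 12·3·9²/12² = 81/4 kN·m
  R_B = Pa²(a+3b)/L³ = 12·3²·(3+3·9)/12³ = 15/8 kN
  M_B = -Pa²b/L² = -12·3²·9/12² = -27/4 kN·m
Superposition: R_A = 3023/200 kN, M_A = 3239/100 kN·m, R_B = 377/200 kN, M_B = -901/100 kN·m

R_A = 3023/200 kN, M_A = 3239/100 kN·m, R_B = 377/200 kN, M_B = -901/100 kN·m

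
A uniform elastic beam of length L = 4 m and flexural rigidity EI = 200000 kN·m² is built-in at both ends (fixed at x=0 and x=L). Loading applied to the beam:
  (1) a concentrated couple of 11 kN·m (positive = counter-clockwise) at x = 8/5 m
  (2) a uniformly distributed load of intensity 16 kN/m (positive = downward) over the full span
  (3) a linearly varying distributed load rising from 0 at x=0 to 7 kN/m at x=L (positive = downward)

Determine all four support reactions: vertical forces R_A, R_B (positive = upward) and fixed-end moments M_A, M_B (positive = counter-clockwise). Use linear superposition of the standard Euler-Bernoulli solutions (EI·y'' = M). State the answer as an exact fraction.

Load 1 — applied couple M₀=11 kN·m at a=8/5 m (b=L-a=12/5):
  R_A = 6M₀ab/L³ = 6·11·(8/5)·(12/5)/4³ = 99/25 kN
  M_A = M₀b(2a-b)/L² = 11·(12/5)·(2·(8/5)-(12/5))/4² = 33/25 kN·m
  R_B = -6M₀ab/L³ = -6·11·(8/5)·(12/5)/4³ = -99/25 kN
  M_B = M₀a(2b-a)/L² = 11·(8/5)·(2·(12/5)-(8/5))/4² = 88/25 kN·m
Load 2 — uniform load w=16 kN/m over full span:
  R_A = wL/2 = 16·4/2 = 32 kN
  M_A = wL²/12 = 16·4²/12 = 64/3 kN·m
  R_B = wL/2 = 16·4/2 = 32 kN
  M_B = -wL²/12 = -16·4²/12 = -64/3 kN·m
Load 3 — triangular load w₀=7 kN/m (0→w₀ over full span):
  R_A = 3w₀L/20 = 3·7·4/20 = 21/5 kN
  M_A = w₀L²/30 = 7·4²/30 = 56/15 kN·m
  R_B = 7w₀L/20 = 7·7·4/20 = 49/5 kN
  M_B = -w₀L²/20 = -7·4²/20 = -28/5 kN·m
Superposition: R_A = 1004/25 kN, M_A = 1979/75 kN·m, R_B = 946/25 kN, M_B = -1756/75 kN·m

R_A = 1004/25 kN, M_A = 1979/75 kN·m, R_B = 946/25 kN, M_B = -1756/75 kN·m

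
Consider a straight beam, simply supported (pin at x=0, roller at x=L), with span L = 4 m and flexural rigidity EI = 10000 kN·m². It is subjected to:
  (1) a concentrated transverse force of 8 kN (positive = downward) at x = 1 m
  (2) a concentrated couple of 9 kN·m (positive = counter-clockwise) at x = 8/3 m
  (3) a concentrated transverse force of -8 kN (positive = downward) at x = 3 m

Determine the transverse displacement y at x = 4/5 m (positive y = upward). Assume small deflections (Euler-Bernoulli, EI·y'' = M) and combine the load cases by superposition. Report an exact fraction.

Load 1 — point force P=8 kN at a=1 m (b=L-a=3):
  y_1 = -Pbx(L²-b²-x²)/(6LEI)  [x≤a] = -8·3·(4/5)·(4²-3²-(4/5)²)/(6·4·10000) = -159/312500 m
Load 2 — applied couple M₀=9 kN·m at a=8/3 m (b=L-a=4/3):
  y_2 = (M₀x³/(6L)+C₁x)/EI  [x≤a] with C₁=M₀(3b²-L²)/(6L)=-4 = (9·(4/5)³/(6·4)+(-4)·(4/5))/10000 = -47/156250 m
Load 3 — point force P=-8 kN at a=3 m (b=L-a=1):
  y_3 = -Pbx(L²-b²-x²)/(6LEI)  [x≤a] = -(-8)·1·(4/5)·(4²-1²-(4/5)²)/(6·4·10000) = 359/937500 m
Superposition: y = Σ y_i = -4/9375 m ≈ -0.000427 m

y(4/5) = -4/9375 m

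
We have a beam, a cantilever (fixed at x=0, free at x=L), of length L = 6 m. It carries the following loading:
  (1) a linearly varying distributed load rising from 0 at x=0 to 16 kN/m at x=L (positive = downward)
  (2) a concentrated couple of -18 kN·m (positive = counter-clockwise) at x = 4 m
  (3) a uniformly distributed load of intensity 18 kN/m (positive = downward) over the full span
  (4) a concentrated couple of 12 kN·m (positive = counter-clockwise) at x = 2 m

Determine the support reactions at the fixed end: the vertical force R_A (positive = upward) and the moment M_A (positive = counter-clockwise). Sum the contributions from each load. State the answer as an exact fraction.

Load 1 — triangular load w₀=16 kN/m (0→w₀ over full span):
  R_A = w₀L/2 = 16·6/2 = 48 kN
  M_A = w₀L²/3 = 16·6²/3 = 192 kN·m
Load 2 — applied couple M₀=-18 kN·m at a=4 m (b=L-a=2):
  R_A = 0 kN
  M_A = -M₀ = -(-18) = 18 kN·m
Load 3 — uniform load w=18 kN/m over full span:
  R_A = wL = 18·6 = 108 kN
  M_A = wL²/2 = 18·6²/2 = 324 kN·m
Load 4 — applied couple M₀=12 kN·m at a=2 m (b=L-a=4):
  R_A = 0 kN
  M_A = -M₀ = -12 kN·m
Superposition: R_A = 156 kN, M_A = 522 kN·m

R_A = 156 kN, M_A = 522 kN·m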